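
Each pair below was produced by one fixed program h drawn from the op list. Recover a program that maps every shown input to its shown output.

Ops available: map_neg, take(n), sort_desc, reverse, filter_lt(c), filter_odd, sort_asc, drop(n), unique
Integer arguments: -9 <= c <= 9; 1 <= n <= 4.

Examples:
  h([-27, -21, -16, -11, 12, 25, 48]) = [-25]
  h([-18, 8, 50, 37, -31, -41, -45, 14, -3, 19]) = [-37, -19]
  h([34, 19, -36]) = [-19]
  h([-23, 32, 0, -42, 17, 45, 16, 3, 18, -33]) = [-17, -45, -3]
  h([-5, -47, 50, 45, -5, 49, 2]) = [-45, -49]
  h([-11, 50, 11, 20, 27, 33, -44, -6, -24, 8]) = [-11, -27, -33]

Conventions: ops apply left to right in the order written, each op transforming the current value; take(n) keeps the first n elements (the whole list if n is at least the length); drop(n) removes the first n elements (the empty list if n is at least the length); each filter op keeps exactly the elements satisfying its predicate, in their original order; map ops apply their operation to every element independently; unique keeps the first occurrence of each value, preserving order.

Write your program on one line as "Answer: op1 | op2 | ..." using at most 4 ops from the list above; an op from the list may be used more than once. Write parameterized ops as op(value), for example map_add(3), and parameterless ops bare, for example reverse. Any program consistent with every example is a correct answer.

filter_odd | map_neg | filter_lt(-2)

Check, running the answer program on each example:
  [-27, -21, -16, -11, 12, 25, 48] -> [-27, -21, -11, 25] -> [27, 21, 11, -25] -> [-25]
  [-18, 8, 50, 37, -31, -41, -45, 14, -3, 19] -> [37, -31, -41, -45, -3, 19] -> [-37, 31, 41, 45, 3, -19] -> [-37, -19]
  [34, 19, -36] -> [19] -> [-19] -> [-19]
  [-23, 32, 0, -42, 17, 45, 16, 3, 18, -33] -> [-23, 17, 45, 3, -33] -> [23, -17, -45, -3, 33] -> [-17, -45, -3]
  [-5, -47, 50, 45, -5, 49, 2] -> [-5, -47, 45, -5, 49] -> [5, 47, -45, 5, -49] -> [-45, -49]
  [-11, 50, 11, 20, 27, 33, -44, -6, -24, 8] -> [-11, 11, 27, 33] -> [11, -11, -27, -33] -> [-11, -27, -33]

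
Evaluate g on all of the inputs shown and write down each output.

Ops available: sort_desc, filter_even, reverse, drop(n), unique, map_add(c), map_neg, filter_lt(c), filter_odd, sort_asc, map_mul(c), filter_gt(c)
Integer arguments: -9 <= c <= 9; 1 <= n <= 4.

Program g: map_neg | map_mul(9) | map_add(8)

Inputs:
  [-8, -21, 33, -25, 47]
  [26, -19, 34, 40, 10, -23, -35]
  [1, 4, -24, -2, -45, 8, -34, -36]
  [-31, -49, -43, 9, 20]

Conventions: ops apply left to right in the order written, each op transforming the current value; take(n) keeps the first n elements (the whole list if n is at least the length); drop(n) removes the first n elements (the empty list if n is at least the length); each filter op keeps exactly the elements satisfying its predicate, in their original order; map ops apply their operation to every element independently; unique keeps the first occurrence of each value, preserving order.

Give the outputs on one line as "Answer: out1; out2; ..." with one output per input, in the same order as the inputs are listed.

Execution, op by op:
  [-8, -21, 33, -25, 47] -> [8, 21, -33, 25, -47] -> [72, 189, -297, 225, -423] -> [80, 197, -289, 233, -415]
  [26, -19, 34, 40, 10, -23, -35] -> [-26, 19, -34, -40, -10, 23, 35] -> [-234, 171, -306, -360, -90, 207, 315] -> [-226, 179, -298, -352, -82, 215, 323]
  [1, 4, -24, -2, -45, 8, -34, -36] -> [-1, -4, 24, 2, 45, -8, 34, 36] -> [-9, -36, 216, 18, 405, -72, 306, 324] -> [-1, -28, 224, 26, 413, -64, 314, 332]
  [-31, -49, -43, 9, 20] -> [31, 49, 43, -9, -20] -> [279, 441, 387, -81, -180] -> [287, 449, 395, -73, -172]

[80, 197, -289, 233, -415]; [-226, 179, -298, -352, -82, 215, 323]; [-1, -28, 224, 26, 413, -64, 314, 332]; [287, 449, 395, -73, -172]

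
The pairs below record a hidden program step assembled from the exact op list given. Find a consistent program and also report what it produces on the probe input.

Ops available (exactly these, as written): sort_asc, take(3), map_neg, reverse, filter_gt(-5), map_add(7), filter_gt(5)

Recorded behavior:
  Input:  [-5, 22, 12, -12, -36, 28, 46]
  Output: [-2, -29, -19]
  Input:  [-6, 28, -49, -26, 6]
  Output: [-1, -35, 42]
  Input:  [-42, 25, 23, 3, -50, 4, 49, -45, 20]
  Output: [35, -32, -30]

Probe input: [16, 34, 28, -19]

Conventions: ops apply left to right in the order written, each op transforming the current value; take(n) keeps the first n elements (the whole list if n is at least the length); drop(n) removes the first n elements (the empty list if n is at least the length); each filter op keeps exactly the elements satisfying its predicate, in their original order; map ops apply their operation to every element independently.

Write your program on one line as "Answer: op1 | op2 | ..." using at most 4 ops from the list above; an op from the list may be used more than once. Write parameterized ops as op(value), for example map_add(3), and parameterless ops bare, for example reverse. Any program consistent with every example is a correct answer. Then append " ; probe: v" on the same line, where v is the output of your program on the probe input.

take(3) | map_add(7) | map_neg ; probe: [-23, -41, -35]

Check, running the answer program on each example:
  [-5, 22, 12, -12, -36, 28, 46] -> [-5, 22, 12] -> [2, 29, 19] -> [-2, -29, -19]
  [-6, 28, -49, -26, 6] -> [-6, 28, -49] -> [1, 35, -42] -> [-1, -35, 42]
  [-42, 25, 23, 3, -50, 4, 49, -45, 20] -> [-42, 25, 23] -> [-35, 32, 30] -> [35, -32, -30]
  probe: [16, 34, 28, -19] -> [16, 34, 28] -> [23, 41, 35] -> [-23, -41, -35]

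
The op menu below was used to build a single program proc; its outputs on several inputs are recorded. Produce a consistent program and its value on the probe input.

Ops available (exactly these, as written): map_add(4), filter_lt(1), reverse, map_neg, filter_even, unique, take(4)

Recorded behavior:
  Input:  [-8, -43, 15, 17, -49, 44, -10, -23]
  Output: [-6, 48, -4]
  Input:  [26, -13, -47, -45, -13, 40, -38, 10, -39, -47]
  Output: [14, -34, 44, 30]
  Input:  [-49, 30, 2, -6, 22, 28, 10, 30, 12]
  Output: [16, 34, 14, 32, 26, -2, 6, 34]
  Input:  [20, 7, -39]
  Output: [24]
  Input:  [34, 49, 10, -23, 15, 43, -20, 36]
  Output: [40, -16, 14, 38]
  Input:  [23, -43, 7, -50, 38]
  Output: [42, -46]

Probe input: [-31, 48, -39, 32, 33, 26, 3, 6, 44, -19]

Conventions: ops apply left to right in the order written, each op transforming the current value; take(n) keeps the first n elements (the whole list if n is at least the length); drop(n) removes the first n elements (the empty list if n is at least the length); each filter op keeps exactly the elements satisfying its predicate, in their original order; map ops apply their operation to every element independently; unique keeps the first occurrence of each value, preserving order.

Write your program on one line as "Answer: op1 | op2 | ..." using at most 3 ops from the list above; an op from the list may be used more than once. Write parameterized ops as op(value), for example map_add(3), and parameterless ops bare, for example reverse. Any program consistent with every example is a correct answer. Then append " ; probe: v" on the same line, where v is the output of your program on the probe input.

filter_even | map_add(4) | reverse ; probe: [48, 10, 30, 36, 52]

Check, running the answer program on each example:
  [-8, -43, 15, 17, -49, 44, -10, -23] -> [-8, 44, -10] -> [-4, 48, -6] -> [-6, 48, -4]
  [26, -13, -47, -45, -13, 40, -38, 10, -39, -47] -> [26, 40, -38, 10] -> [30, 44, -34, 14] -> [14, -34, 44, 30]
  [-49, 30, 2, -6, 22, 28, 10, 30, 12] -> [30, 2, -6, 22, 28, 10, 30, 12] -> [34, 6, -2, 26, 32, 14, 34, 16] -> [16, 34, 14, 32, 26, -2, 6, 34]
  [20, 7, -39] -> [20] -> [24] -> [24]
  [34, 49, 10, -23, 15, 43, -20, 36] -> [34, 10, -20, 36] -> [38, 14, -16, 40] -> [40, -16, 14, 38]
  [23, -43, 7, -50, 38] -> [-50, 38] -> [-46, 42] -> [42, -46]
  probe: [-31, 48, -39, 32, 33, 26, 3, 6, 44, -19] -> [48, 32, 26, 6, 44] -> [52, 36, 30, 10, 48] -> [48, 10, 30, 36, 52]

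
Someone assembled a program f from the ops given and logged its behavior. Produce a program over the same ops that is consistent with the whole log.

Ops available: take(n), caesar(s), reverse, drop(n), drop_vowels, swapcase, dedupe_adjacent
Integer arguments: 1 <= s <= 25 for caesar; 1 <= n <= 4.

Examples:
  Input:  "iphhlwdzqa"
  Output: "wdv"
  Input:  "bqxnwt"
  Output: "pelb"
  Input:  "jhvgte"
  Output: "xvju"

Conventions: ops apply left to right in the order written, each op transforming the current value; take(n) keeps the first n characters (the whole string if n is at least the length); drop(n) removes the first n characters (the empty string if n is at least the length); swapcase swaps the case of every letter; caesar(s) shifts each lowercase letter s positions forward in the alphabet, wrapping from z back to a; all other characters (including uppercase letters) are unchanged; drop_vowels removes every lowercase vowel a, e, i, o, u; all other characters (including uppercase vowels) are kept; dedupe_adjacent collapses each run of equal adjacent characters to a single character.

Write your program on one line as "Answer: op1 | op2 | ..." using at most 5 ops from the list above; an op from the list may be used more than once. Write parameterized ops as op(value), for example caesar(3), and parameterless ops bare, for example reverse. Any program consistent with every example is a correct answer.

take(4) | dedupe_adjacent | caesar(19) | caesar(21)

Check, running the answer program on each example:
  "iphhlwdzqa" -> "iphh" -> "iph" -> "bia" -> "wdv"
  "bqxnwt" -> "bqxn" -> "bqxn" -> "ujqg" -> "pelb"
  "jhvgte" -> "jhvg" -> "jhvg" -> "caoz" -> "xvju"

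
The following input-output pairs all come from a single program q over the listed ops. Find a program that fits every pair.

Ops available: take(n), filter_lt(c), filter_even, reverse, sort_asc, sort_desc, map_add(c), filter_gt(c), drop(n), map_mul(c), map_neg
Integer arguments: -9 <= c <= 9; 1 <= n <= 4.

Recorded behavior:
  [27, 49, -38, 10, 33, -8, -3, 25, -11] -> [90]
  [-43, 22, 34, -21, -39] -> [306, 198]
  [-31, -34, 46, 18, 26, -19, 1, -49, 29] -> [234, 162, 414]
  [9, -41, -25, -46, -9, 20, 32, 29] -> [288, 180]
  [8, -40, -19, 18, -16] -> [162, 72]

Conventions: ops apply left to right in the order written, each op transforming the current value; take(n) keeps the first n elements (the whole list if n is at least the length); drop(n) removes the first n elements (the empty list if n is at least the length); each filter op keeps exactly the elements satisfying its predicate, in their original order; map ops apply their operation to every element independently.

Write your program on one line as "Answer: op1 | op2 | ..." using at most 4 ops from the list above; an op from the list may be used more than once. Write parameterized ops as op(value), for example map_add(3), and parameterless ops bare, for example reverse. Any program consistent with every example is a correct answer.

filter_even | filter_gt(-1) | map_mul(9) | reverse

Check, running the answer program on each example:
  [27, 49, -38, 10, 33, -8, -3, 25, -11] -> [-38, 10, -8] -> [10] -> [90] -> [90]
  [-43, 22, 34, -21, -39] -> [22, 34] -> [22, 34] -> [198, 306] -> [306, 198]
  [-31, -34, 46, 18, 26, -19, 1, -49, 29] -> [-34, 46, 18, 26] -> [46, 18, 26] -> [414, 162, 234] -> [234, 162, 414]
  [9, -41, -25, -46, -9, 20, 32, 29] -> [-46, 20, 32] -> [20, 32] -> [180, 288] -> [288, 180]
  [8, -40, -19, 18, -16] -> [8, -40, 18, -16] -> [8, 18] -> [72, 162] -> [162, 72]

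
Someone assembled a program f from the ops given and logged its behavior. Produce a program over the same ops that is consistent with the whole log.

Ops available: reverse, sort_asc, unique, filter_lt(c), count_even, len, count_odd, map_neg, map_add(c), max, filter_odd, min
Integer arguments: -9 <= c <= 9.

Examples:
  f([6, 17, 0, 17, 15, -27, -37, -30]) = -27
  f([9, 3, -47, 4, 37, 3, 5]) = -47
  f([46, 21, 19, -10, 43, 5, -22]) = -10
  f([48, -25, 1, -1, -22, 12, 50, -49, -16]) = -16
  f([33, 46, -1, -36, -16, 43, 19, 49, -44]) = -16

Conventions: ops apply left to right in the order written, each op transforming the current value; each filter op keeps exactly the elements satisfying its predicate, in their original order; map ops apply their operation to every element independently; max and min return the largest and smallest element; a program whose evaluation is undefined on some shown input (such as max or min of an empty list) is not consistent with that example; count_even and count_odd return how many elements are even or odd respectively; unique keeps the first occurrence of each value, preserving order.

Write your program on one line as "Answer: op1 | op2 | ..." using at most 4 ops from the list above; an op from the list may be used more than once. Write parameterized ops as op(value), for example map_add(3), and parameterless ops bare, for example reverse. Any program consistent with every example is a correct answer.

sort_asc | filter_lt(-6) | max

Check, running the answer program on each example:
  [6, 17, 0, 17, 15, -27, -37, -30] -> [-37, -30, -27, 0, 6, 15, 17, 17] -> [-37, -30, -27] -> -27
  [9, 3, -47, 4, 37, 3, 5] -> [-47, 3, 3, 4, 5, 9, 37] -> [-47] -> -47
  [46, 21, 19, -10, 43, 5, -22] -> [-22, -10, 5, 19, 21, 43, 46] -> [-22, -10] -> -10
  [48, -25, 1, -1, -22, 12, 50, -49, -16] -> [-49, -25, -22, -16, -1, 1, 12, 48, 50] -> [-49, -25, -22, -16] -> -16
  [33, 46, -1, -36, -16, 43, 19, 49, -44] -> [-44, -36, -16, -1, 19, 33, 43, 46, 49] -> [-44, -36, -16] -> -16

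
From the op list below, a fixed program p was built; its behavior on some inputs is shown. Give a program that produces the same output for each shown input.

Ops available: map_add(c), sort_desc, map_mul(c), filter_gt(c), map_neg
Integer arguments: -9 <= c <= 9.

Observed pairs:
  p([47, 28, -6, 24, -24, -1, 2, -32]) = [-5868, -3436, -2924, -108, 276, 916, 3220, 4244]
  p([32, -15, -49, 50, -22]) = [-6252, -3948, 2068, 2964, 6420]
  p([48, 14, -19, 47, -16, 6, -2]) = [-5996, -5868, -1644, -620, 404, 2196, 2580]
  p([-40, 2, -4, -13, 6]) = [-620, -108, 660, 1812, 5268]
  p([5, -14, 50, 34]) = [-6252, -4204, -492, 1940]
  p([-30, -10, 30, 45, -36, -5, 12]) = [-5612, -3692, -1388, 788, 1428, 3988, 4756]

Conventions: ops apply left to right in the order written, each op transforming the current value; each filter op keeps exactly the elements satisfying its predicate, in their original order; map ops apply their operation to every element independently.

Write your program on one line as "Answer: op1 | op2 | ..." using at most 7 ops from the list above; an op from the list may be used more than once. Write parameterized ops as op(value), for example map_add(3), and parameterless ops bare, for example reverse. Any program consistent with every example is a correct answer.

sort_desc | map_mul(-4) | map_add(4) | map_mul(8) | map_add(5) | map_mul(4)

Check, running the answer program on each example:
  [47, 28, -6, 24, -24, -1, 2, -32] -> [47, 28, 24, 2, -1, -6, -24, -32] -> [-188, -112, -96, -8, 4, 24, 96, 128] -> [-184, -108, -92, -4, 8, 28, 100, 132] -> [-1472, -864, -736, -32, 64, 224, 800, 1056] -> [-1467, -859, -731, -27, 69, 229, 805, 1061] -> [-5868, -3436, -2924, -108, 276, 916, 3220, 4244]
  [32, -15, -49, 50, -22] -> [50, 32, -15, -22, -49] -> [-200, -128, 60, 88, 196] -> [-196, -124, 64, 92, 200] -> [-1568, -992, 512, 736, 1600] -> [-1563, -987, 517, 741, 1605] -> [-6252, -3948, 2068, 2964, 6420]
  [48, 14, -19, 47, -16, 6, -2] -> [48, 47, 14, 6, -2, -16, -19] -> [-192, -188, -56, -24, 8, 64, 76] -> [-188, -184, -52, -20, 12, 68, 80] -> [-1504, -1472, -416, -160, 96, 544, 640] -> [-1499, -1467, -411, -155, 101, 549, 645] -> [-5996, -5868, -1644, -620, 404, 2196, 2580]
  [-40, 2, -4, -13, 6] -> [6, 2, -4, -13, -40] -> [-24, -8, 16, 52, 160] -> [-20, -4, 20, 56, 164] -> [-160, -32, 160, 448, 1312] -> [-155, -27, 165, 453, 1317] -> [-620, -108, 660, 1812, 5268]
  [5, -14, 50, 34] -> [50, 34, 5, -14] -> [-200, -136, -20, 56] -> [-196, -132, -16, 60] -> [-1568, -1056, -128, 480] -> [-1563, -1051, -123, 485] -> [-6252, -4204, -492, 1940]
  [-30, -10, 30, 45, -36, -5, 12] -> [45, 30, 12, -5, -10, -30, -36] -> [-180, -120, -48, 20, 40, 120, 144] -> [-176, -116, -44, 24, 44, 124, 148] -> [-1408, -928, -352, 192, 352, 992, 1184] -> [-1403, -923, -347, 197, 357, 997, 1189] -> [-5612, -3692, -1388, 788, 1428, 3988, 4756]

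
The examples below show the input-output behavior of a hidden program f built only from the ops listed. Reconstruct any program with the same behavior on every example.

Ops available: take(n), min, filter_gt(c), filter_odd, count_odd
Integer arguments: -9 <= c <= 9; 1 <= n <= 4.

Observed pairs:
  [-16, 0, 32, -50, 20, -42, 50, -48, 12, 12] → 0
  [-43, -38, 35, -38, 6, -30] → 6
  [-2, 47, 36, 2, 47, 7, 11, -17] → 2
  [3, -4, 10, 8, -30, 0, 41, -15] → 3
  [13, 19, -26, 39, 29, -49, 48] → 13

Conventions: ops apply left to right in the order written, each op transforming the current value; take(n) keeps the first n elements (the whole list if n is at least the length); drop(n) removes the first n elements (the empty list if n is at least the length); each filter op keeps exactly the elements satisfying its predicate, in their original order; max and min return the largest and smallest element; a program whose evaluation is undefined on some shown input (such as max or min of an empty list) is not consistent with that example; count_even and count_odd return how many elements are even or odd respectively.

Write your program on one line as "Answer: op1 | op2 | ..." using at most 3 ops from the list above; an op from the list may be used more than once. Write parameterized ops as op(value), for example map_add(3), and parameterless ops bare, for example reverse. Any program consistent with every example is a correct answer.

filter_gt(-1) | take(3) | min

Check, running the answer program on each example:
  [-16, 0, 32, -50, 20, -42, 50, -48, 12, 12] -> [0, 32, 20, 50, 12, 12] -> [0, 32, 20] -> 0
  [-43, -38, 35, -38, 6, -30] -> [35, 6] -> [35, 6] -> 6
  [-2, 47, 36, 2, 47, 7, 11, -17] -> [47, 36, 2, 47, 7, 11] -> [47, 36, 2] -> 2
  [3, -4, 10, 8, -30, 0, 41, -15] -> [3, 10, 8, 0, 41] -> [3, 10, 8] -> 3
  [13, 19, -26, 39, 29, -49, 48] -> [13, 19, 39, 29, 48] -> [13, 19, 39] -> 13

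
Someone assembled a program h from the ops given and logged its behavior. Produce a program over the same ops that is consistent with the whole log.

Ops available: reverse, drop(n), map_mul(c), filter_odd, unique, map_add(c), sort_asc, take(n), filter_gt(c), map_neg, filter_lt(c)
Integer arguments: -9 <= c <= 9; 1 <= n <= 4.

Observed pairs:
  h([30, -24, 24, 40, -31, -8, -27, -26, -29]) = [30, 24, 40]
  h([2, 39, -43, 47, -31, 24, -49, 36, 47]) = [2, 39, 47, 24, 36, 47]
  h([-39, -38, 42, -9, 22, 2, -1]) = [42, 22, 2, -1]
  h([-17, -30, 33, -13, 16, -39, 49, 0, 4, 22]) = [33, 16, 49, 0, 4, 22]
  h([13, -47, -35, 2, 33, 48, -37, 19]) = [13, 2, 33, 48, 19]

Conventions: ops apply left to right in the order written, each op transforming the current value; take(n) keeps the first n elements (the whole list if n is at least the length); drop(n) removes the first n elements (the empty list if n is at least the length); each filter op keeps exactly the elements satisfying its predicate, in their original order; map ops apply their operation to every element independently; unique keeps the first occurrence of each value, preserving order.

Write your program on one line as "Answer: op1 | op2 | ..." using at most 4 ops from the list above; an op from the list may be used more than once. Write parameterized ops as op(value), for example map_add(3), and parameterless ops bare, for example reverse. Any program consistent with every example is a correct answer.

reverse | filter_gt(-5) | reverse

Check, running the answer program on each example:
  [30, -24, 24, 40, -31, -8, -27, -26, -29] -> [-29, -26, -27, -8, -31, 40, 24, -24, 30] -> [40, 24, 30] -> [30, 24, 40]
  [2, 39, -43, 47, -31, 24, -49, 36, 47] -> [47, 36, -49, 24, -31, 47, -43, 39, 2] -> [47, 36, 24, 47, 39, 2] -> [2, 39, 47, 24, 36, 47]
  [-39, -38, 42, -9, 22, 2, -1] -> [-1, 2, 22, -9, 42, -38, -39] -> [-1, 2, 22, 42] -> [42, 22, 2, -1]
  [-17, -30, 33, -13, 16, -39, 49, 0, 4, 22] -> [22, 4, 0, 49, -39, 16, -13, 33, -30, -17] -> [22, 4, 0, 49, 16, 33] -> [33, 16, 49, 0, 4, 22]
  [13, -47, -35, 2, 33, 48, -37, 19] -> [19, -37, 48, 33, 2, -35, -47, 13] -> [19, 48, 33, 2, 13] -> [13, 2, 33, 48, 19]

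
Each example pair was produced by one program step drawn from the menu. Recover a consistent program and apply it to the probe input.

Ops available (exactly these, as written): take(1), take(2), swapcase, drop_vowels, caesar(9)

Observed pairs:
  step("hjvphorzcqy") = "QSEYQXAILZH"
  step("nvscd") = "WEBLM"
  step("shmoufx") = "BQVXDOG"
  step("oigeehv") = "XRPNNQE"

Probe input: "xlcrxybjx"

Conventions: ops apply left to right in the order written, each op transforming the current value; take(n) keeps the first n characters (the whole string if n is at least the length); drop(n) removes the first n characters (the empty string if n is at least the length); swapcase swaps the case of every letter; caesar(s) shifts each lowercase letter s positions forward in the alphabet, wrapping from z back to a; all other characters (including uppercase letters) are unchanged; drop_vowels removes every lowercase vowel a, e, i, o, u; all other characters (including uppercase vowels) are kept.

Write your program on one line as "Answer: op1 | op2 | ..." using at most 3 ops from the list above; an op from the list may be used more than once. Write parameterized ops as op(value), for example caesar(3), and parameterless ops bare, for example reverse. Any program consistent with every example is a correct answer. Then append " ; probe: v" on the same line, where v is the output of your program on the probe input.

caesar(9) | swapcase ; probe: "GULAGHKSG"

Check, running the answer program on each example:
  "hjvphorzcqy" -> "qseyqxailzh" -> "QSEYQXAILZH"
  "nvscd" -> "weblm" -> "WEBLM"
  "shmoufx" -> "bqvxdog" -> "BQVXDOG"
  "oigeehv" -> "xrpnnqe" -> "XRPNNQE"
  probe: "xlcrxybjx" -> "gulaghksg" -> "GULAGHKSG"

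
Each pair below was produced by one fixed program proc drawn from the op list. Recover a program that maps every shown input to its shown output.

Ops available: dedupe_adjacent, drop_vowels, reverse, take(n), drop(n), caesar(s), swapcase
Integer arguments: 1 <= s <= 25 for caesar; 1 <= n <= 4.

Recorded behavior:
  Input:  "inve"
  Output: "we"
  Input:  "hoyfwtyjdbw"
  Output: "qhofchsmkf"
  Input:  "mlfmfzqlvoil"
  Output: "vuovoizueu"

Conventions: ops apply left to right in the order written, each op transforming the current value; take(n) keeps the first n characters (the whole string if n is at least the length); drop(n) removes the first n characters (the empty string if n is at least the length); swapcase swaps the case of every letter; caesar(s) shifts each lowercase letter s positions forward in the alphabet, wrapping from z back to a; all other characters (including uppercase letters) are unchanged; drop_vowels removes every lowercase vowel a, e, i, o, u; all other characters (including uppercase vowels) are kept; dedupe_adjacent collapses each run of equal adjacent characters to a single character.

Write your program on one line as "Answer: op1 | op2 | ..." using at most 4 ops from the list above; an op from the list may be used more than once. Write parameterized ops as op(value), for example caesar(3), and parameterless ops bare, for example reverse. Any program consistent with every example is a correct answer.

drop_vowels | caesar(21) | caesar(14)

Check, running the answer program on each example:
  "inve" -> "nv" -> "iq" -> "we"
  "hoyfwtyjdbw" -> "hyfwtyjdbw" -> "ctaroteywr" -> "qhofchsmkf"
  "mlfmfzqlvoil" -> "mlfmfzqlvl" -> "hgahaulgqg" -> "vuovoizueu"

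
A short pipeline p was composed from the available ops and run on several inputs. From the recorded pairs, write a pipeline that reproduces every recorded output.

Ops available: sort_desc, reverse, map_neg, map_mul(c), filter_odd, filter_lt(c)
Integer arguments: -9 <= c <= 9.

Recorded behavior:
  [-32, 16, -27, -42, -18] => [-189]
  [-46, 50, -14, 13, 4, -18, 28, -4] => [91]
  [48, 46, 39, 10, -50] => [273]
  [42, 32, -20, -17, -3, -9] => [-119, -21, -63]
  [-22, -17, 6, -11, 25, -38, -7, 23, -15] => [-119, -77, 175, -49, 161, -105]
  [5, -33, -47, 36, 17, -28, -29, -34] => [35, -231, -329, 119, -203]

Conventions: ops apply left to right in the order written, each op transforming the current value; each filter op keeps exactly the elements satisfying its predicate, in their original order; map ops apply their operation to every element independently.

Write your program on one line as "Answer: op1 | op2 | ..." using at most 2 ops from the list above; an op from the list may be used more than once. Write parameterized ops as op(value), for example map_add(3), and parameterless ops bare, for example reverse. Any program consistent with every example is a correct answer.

map_mul(7) | filter_odd

Check, running the answer program on each example:
  [-32, 16, -27, -42, -18] -> [-224, 112, -189, -294, -126] -> [-189]
  [-46, 50, -14, 13, 4, -18, 28, -4] -> [-322, 350, -98, 91, 28, -126, 196, -28] -> [91]
  [48, 46, 39, 10, -50] -> [336, 322, 273, 70, -350] -> [273]
  [42, 32, -20, -17, -3, -9] -> [294, 224, -140, -119, -21, -63] -> [-119, -21, -63]
  [-22, -17, 6, -11, 25, -38, -7, 23, -15] -> [-154, -119, 42, -77, 175, -266, -49, 161, -105] -> [-119, -77, 175, -49, 161, -105]
  [5, -33, -47, 36, 17, -28, -29, -34] -> [35, -231, -329, 252, 119, -196, -203, -238] -> [35, -231, -329, 119, -203]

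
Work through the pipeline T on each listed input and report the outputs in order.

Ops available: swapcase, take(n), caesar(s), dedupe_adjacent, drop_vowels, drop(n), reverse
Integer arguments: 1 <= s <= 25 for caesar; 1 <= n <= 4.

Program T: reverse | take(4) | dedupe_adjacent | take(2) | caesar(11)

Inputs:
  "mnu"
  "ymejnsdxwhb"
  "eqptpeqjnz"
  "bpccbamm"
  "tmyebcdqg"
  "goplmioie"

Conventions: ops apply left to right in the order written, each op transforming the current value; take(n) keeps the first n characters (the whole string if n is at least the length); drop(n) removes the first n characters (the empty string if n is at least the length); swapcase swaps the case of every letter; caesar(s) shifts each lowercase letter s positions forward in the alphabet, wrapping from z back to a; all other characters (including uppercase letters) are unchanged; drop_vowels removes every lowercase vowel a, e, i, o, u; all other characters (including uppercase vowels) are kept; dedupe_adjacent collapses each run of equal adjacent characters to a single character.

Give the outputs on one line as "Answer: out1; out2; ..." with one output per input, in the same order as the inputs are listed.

Execution, op by op:
  "mnu" -> "unm" -> "unm" -> "unm" -> "un" -> "fy"
  "ymejnsdxwhb" -> "bhwxdsnjemy" -> "bhwx" -> "bhwx" -> "bh" -> "ms"
  "eqptpeqjnz" -> "znjqeptpqe" -> "znjq" -> "znjq" -> "zn" -> "ky"
  "bpccbamm" -> "mmabccpb" -> "mmab" -> "mab" -> "ma" -> "xl"
  "tmyebcdqg" -> "gqdcbeymt" -> "gqdc" -> "gqdc" -> "gq" -> "rb"
  "goplmioie" -> "eioimlpog" -> "eioi" -> "eioi" -> "ei" -> "pt"

"fy"; "ms"; "ky"; "xl"; "rb"; "pt"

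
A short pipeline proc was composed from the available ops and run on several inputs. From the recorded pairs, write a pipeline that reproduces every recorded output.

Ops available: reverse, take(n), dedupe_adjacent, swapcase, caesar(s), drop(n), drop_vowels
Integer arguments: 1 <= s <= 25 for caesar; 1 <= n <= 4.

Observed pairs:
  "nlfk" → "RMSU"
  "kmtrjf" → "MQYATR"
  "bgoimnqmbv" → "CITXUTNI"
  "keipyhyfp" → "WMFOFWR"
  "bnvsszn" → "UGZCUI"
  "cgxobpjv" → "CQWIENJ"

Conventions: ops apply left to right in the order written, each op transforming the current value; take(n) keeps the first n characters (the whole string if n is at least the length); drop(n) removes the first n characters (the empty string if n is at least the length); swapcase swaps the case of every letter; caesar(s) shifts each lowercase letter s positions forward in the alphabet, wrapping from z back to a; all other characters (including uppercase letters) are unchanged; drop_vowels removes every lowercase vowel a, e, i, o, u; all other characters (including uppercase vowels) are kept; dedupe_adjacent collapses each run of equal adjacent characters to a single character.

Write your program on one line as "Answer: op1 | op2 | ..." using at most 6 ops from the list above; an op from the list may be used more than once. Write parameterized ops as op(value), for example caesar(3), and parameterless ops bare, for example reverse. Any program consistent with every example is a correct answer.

drop_vowels | dedupe_adjacent | reverse | caesar(7) | swapcase

Check, running the answer program on each example:
  "nlfk" -> "nlfk" -> "nlfk" -> "kfln" -> "rmsu" -> "RMSU"
  "kmtrjf" -> "kmtrjf" -> "kmtrjf" -> "fjrtmk" -> "mqyatr" -> "MQYATR"
  "bgoimnqmbv" -> "bgmnqmbv" -> "bgmnqmbv" -> "vbmqnmgb" -> "citxutni" -> "CITXUTNI"
  "keipyhyfp" -> "kpyhyfp" -> "kpyhyfp" -> "pfyhypk" -> "wmfofwr" -> "WMFOFWR"
  "bnvsszn" -> "bnvsszn" -> "bnvszn" -> "nzsvnb" -> "ugzcui" -> "UGZCUI"
  "cgxobpjv" -> "cgxbpjv" -> "cgxbpjv" -> "vjpbxgc" -> "cqwienj" -> "CQWIENJ"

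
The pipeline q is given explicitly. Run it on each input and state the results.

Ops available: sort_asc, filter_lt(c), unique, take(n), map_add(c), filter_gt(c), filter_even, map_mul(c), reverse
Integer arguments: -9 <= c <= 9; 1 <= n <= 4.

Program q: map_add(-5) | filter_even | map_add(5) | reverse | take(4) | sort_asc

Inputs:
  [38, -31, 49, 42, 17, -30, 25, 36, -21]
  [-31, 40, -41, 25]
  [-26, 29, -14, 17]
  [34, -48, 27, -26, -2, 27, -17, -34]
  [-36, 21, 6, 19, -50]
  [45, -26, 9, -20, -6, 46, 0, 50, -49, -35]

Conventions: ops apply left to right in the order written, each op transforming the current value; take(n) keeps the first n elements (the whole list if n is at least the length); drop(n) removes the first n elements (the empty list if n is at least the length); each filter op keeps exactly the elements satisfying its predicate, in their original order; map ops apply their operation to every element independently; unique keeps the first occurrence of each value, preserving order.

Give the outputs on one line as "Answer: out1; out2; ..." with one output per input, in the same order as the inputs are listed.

Execution, op by op:
  [38, -31, 49, 42, 17, -30, 25, 36, -21] -> [33, -36, 44, 37, 12, -35, 20, 31, -26] -> [-36, 44, 12, 20, -26] -> [-31, 49, 17, 25, -21] -> [-21, 25, 17, 49, -31] -> [-21, 25, 17, 49] -> [-21, 17, 25, 49]
  [-31, 40, -41, 25] -> [-36, 35, -46, 20] -> [-36, -46, 20] -> [-31, -41, 25] -> [25, -41, -31] -> [25, -41, -31] -> [-41, -31, 25]
  [-26, 29, -14, 17] -> [-31, 24, -19, 12] -> [24, 12] -> [29, 17] -> [17, 29] -> [17, 29] -> [17, 29]
  [34, -48, 27, -26, -2, 27, -17, -34] -> [29, -53, 22, -31, -7, 22, -22, -39] -> [22, 22, -22] -> [27, 27, -17] -> [-17, 27, 27] -> [-17, 27, 27] -> [-17, 27, 27]
  [-36, 21, 6, 19, -50] -> [-41, 16, 1, 14, -55] -> [16, 14] -> [21, 19] -> [19, 21] -> [19, 21] -> [19, 21]
  [45, -26, 9, -20, -6, 46, 0, 50, -49, -35] -> [40, -31, 4, -25, -11, 41, -5, 45, -54, -40] -> [40, 4, -54, -40] -> [45, 9, -49, -35] -> [-35, -49, 9, 45] -> [-35, -49, 9, 45] -> [-49, -35, 9, 45]

[-21, 17, 25, 49]; [-41, -31, 25]; [17, 29]; [-17, 27, 27]; [19, 21]; [-49, -35, 9, 45]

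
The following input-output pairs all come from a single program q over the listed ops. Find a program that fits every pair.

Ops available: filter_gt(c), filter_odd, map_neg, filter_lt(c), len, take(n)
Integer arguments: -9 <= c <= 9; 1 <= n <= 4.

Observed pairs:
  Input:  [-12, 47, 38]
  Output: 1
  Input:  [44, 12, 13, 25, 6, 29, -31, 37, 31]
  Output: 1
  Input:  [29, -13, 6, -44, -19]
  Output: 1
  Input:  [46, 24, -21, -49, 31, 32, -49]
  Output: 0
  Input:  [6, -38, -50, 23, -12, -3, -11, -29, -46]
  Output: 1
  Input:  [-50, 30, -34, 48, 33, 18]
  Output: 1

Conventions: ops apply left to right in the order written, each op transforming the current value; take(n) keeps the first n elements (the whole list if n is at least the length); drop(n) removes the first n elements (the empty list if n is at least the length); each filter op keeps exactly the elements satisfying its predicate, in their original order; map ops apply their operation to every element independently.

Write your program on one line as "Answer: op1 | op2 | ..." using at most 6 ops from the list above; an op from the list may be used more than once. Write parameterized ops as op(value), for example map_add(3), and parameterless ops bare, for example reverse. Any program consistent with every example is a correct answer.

map_neg | filter_odd | map_neg | take(1) | filter_gt(-8) | len

Check, running the answer program on each example:
  [-12, 47, 38] -> [12, -47, -38] -> [-47] -> [47] -> [47] -> [47] -> 1
  [44, 12, 13, 25, 6, 29, -31, 37, 31] -> [-44, -12, -13, -25, -6, -29, 31, -37, -31] -> [-13, -25, -29, 31, -37, -31] -> [13, 25, 29, -31, 37, 31] -> [13] -> [13] -> 1
  [29, -13, 6, -44, -19] -> [-29, 13, -6, 44, 19] -> [-29, 13, 19] -> [29, -13, -19] -> [29] -> [29] -> 1
  [46, 24, -21, -49, 31, 32, -49] -> [-46, -24, 21, 49, -31, -32, 49] -> [21, 49, -31, 49] -> [-21, -49, 31, -49] -> [-21] -> [] -> 0
  [6, -38, -50, 23, -12, -3, -11, -29, -46] -> [-6, 38, 50, -23, 12, 3, 11, 29, 46] -> [-23, 3, 11, 29] -> [23, -3, -11, -29] -> [23] -> [23] -> 1
  [-50, 30, -34, 48, 33, 18] -> [50, -30, 34, -48, -33, -18] -> [-33] -> [33] -> [33] -> [33] -> 1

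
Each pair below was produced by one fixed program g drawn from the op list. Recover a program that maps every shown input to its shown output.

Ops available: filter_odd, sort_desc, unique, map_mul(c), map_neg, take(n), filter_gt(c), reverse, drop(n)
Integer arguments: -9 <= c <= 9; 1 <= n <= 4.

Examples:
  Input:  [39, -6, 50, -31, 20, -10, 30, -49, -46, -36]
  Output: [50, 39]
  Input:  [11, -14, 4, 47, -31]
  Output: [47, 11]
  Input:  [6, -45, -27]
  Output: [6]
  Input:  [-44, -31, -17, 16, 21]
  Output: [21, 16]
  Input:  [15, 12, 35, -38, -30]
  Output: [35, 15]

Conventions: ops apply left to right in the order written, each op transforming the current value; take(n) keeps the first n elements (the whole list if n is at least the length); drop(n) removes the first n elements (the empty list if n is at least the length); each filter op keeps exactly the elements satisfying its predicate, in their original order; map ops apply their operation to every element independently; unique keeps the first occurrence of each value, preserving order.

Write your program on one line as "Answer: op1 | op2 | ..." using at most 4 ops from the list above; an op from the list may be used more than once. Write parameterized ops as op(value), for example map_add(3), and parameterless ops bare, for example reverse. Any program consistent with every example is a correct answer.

sort_desc | take(3) | filter_gt(5) | take(2)

Check, running the answer program on each example:
  [39, -6, 50, -31, 20, -10, 30, -49, -46, -36] -> [50, 39, 30, 20, -6, -10, -31, -36, -46, -49] -> [50, 39, 30] -> [50, 39, 30] -> [50, 39]
  [11, -14, 4, 47, -31] -> [47, 11, 4, -14, -31] -> [47, 11, 4] -> [47, 11] -> [47, 11]
  [6, -45, -27] -> [6, -27, -45] -> [6, -27, -45] -> [6] -> [6]
  [-44, -31, -17, 16, 21] -> [21, 16, -17, -31, -44] -> [21, 16, -17] -> [21, 16] -> [21, 16]
  [15, 12, 35, -38, -30] -> [35, 15, 12, -30, -38] -> [35, 15, 12] -> [35, 15, 12] -> [35, 15]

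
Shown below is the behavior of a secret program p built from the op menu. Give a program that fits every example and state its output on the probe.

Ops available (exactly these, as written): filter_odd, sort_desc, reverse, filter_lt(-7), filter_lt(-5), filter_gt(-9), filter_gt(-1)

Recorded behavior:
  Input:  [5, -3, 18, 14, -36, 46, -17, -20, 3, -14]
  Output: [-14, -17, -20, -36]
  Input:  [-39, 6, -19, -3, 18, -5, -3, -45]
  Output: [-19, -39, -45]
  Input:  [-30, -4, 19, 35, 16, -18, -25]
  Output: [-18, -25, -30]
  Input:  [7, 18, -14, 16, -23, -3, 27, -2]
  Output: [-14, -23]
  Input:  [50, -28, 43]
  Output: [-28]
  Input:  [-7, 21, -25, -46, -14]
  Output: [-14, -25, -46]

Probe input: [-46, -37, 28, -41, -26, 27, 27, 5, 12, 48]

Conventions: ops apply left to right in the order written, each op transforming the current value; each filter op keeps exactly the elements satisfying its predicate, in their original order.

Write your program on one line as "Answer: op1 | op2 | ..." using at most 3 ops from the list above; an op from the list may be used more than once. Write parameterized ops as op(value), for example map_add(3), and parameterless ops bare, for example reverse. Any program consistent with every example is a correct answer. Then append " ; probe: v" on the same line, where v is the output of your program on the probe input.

reverse | filter_lt(-7) | sort_desc ; probe: [-26, -37, -41, -46]

Check, running the answer program on each example:
  [5, -3, 18, 14, -36, 46, -17, -20, 3, -14] -> [-14, 3, -20, -17, 46, -36, 14, 18, -3, 5] -> [-14, -20, -17, -36] -> [-14, -17, -20, -36]
  [-39, 6, -19, -3, 18, -5, -3, -45] -> [-45, -3, -5, 18, -3, -19, 6, -39] -> [-45, -19, -39] -> [-19, -39, -45]
  [-30, -4, 19, 35, 16, -18, -25] -> [-25, -18, 16, 35, 19, -4, -30] -> [-25, -18, -30] -> [-18, -25, -30]
  [7, 18, -14, 16, -23, -3, 27, -2] -> [-2, 27, -3, -23, 16, -14, 18, 7] -> [-23, -14] -> [-14, -23]
  [50, -28, 43] -> [43, -28, 50] -> [-28] -> [-28]
  [-7, 21, -25, -46, -14] -> [-14, -46, -25, 21, -7] -> [-14, -46, -25] -> [-14, -25, -46]
  probe: [-46, -37, 28, -41, -26, 27, 27, 5, 12, 48] -> [48, 12, 5, 27, 27, -26, -41, 28, -37, -46] -> [-26, -41, -37, -46] -> [-26, -37, -41, -46]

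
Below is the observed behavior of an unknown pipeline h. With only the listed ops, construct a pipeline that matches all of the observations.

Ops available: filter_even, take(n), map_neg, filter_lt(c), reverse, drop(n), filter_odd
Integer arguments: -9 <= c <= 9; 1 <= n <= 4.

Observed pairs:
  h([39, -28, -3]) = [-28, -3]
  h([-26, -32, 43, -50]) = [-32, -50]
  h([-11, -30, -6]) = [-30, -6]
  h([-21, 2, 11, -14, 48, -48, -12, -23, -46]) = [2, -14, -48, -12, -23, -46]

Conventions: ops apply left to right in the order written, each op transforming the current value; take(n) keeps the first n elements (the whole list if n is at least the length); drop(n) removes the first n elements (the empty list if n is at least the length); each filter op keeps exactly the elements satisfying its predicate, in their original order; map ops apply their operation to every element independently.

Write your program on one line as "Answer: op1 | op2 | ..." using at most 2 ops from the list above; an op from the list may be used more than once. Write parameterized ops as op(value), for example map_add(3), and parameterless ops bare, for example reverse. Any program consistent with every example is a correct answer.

drop(1) | filter_lt(3)

Check, running the answer program on each example:
  [39, -28, -3] -> [-28, -3] -> [-28, -3]
  [-26, -32, 43, -50] -> [-32, 43, -50] -> [-32, -50]
  [-11, -30, -6] -> [-30, -6] -> [-30, -6]
  [-21, 2, 11, -14, 48, -48, -12, -23, -46] -> [2, 11, -14, 48, -48, -12, -23, -46] -> [2, -14, -48, -12, -23, -46]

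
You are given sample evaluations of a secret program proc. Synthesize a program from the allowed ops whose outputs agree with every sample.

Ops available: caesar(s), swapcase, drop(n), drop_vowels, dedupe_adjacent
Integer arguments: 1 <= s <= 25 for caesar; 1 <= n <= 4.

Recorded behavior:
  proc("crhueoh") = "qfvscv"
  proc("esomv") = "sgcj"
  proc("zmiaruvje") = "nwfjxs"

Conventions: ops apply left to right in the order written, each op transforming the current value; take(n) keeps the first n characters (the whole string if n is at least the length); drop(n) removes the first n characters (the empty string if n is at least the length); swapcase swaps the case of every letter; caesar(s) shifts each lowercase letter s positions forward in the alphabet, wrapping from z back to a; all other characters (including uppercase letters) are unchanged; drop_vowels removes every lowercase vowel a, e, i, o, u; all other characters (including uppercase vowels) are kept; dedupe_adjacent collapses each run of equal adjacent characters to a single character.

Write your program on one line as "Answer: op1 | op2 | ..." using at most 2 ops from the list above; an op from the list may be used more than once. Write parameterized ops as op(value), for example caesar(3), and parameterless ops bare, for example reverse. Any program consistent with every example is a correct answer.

caesar(14) | drop_vowels

Check, running the answer program on each example:
  "crhueoh" -> "qfviscv" -> "qfvscv"
  "esomv" -> "sgcaj" -> "sgcj"
  "zmiaruvje" -> "nawofijxs" -> "nwfjxs"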